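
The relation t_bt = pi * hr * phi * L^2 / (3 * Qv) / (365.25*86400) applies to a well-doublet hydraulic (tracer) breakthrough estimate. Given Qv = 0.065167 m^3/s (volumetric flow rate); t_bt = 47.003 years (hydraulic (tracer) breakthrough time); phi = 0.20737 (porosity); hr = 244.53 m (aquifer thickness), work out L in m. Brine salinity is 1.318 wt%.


L = sqrt(t_bt*365.25*86400*3*Qv / (pi*hr*phi))
L = sqrt(47.003*365.25*86400*3*0.065167 / (pi*244.53*0.20737))
L = 1349.2 m


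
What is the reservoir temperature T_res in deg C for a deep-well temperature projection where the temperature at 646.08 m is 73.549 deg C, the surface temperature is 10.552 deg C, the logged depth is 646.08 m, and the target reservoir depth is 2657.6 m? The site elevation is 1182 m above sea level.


Step 1: grad = (T_d1 - T_surf)/d1 * 1000 = (73.549 - 10.552)/646.08 * 1000 = 97.50650 deg C/km
Step 2: T_res = T_surf + grad*d2/1000 = 10.552 + 97.50650*2657.6/1000 = 269.69 deg C
T_res = 269.69 deg C


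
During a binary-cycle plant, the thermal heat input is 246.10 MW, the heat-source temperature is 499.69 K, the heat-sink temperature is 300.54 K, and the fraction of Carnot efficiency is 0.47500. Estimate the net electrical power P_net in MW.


Step 1: eta = (1 - Tc/Th)*f = (1 - 300.54/499.69)*0.475 = 0.1893099
Step 2: P_net = eta * Q_in = 0.1893099 * 246.1 = 46.589 MW
P_net = 46.589 MW


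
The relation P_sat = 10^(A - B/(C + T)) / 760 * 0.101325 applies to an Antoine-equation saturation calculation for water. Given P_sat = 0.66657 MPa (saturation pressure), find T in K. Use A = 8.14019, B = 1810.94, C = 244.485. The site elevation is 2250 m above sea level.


T = B / (A - log10(P_sat * 760 / 0.101325)) - C
T = 1810.94 / (8.14019 - log10(0.66657 * 760 / 0.101325)) - 244.485
T = 163.2698 deg C
Convert to K: 163.2698 + 273.15 = 436.42 K
T = 436.42 K


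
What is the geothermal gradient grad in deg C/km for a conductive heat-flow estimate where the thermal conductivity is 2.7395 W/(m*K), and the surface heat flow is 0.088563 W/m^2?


grad = q * 1000 / k
grad = 0.088563 * 1000 / 2.7395
grad = 32.328 deg C/km


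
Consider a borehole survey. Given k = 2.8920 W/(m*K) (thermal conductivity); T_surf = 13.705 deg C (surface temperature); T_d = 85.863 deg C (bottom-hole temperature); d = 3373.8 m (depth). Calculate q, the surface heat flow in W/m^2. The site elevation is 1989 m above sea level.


Step 1: grad = (T_d - T_surf)/d * 1000 = (85.863 - 13.705)/3373.8 * 1000 = 21.38775 deg C/km
Step 2: q = k * grad / 1000 = 2.892 * 21.38775 / 1000 = 0.061853 W/m^2
q = 0.061853 W/m^2


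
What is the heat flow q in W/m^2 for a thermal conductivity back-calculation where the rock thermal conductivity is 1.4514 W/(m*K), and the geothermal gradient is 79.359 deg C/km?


q = k * grad / 1000
q = 1.4514 * 79.359 / 1000
q = 0.11518 W/m^2


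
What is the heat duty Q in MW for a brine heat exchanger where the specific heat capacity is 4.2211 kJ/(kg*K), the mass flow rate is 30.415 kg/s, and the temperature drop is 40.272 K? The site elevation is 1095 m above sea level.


Q = mdot * cp * dT / 1000
Q = 30.415 * 4.2211 * 40.272 / 1000
Q = 5.1703 MW


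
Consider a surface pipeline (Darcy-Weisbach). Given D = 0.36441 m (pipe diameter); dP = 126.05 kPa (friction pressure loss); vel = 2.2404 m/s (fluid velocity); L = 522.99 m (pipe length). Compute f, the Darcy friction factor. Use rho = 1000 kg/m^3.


f = dP*1000 / ((L/D)*(rho*vel^2/2))
f = 126.05*1000 / ((522.99/0.36441)*(1000*2.2404^2/2))
f = 0.034996


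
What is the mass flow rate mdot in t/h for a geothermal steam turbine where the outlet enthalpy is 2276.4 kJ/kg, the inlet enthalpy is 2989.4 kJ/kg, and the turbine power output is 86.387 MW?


mdot = P * 1000 / (h_in - h_out)
mdot = 86.387 * 1000 / (2989.4 - 2276.4)
mdot = 121.1599 kg/s
Convert: 121.1599 kg/s * 3.6 = 436.18 t/h
mdot = 436.18 t/h


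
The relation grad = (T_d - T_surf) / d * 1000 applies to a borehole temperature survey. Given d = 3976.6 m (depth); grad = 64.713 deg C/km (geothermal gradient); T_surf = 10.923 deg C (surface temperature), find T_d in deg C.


T_d = T_surf + grad * d / 1000
T_d = 10.923 + 64.713 * 3976.6 / 1000
T_d = 268.26 deg C


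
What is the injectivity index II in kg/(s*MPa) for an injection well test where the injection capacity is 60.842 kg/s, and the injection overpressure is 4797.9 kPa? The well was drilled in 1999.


II = mdot * 1000 / dP
II = 60.842 * 1000 / 4797.9
II = 12.681 kg/(s*MPa)


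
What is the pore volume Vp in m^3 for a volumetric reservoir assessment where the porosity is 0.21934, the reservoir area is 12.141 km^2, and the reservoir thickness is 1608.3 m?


Vp = A * 1e6 * hr * phi
Vp = 12.141 * 1e6 * 1608.3 * 0.21934
Vp = 4.2829e+09 m^3


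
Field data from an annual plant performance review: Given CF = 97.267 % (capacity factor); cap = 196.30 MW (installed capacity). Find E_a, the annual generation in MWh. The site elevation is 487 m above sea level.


E_a = CF / 100 * cap * 8760
E_a = 97.267 / 100 * 196.30 * 8760
E_a = 1.6726e+06 MWh


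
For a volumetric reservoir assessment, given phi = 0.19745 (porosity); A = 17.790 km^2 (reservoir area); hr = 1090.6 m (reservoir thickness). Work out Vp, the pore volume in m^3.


Vp = A * 1e6 * hr * phi
Vp = 17.790 * 1e6 * 1090.6 * 0.19745
Vp = 3.8309e+09 m^3


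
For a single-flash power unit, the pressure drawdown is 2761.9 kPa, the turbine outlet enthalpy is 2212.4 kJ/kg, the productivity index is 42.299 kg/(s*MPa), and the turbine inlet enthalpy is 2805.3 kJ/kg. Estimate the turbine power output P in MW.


Step 1: mdot = PI * dP / 1000 = 42.299 * 2761.9 / 1000 = 116.8256 kg/s
Step 2: P = mdot*(h_in - h_out)/1000 = 116.8256*(2805.3 - 2212.4)/1000 = 69.266 MW
P = 69.266 MW


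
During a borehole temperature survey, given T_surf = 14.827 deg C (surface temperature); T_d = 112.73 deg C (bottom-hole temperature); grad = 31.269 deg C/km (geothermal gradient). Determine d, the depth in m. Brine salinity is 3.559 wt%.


d = (T_d - T_surf) / grad * 1000
d = (112.73 - 14.827) / 31.269 * 1000
d = 3131.0 m


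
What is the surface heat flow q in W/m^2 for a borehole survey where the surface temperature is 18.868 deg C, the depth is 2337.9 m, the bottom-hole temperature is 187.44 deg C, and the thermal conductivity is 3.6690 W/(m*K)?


Step 1: grad = (T_d - T_surf)/d * 1000 = (187.44 - 18.868)/2337.9 * 1000 = 72.10402 deg C/km
Step 2: q = k * grad / 1000 = 3.669 * 72.10402 / 1000 = 0.26455 W/m^2
q = 0.26455 W/m^2


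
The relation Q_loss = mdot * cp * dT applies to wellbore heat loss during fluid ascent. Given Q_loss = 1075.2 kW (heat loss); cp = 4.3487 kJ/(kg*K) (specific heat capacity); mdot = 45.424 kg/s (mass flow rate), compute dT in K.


dT = Q_loss / (mdot * cp)
dT = 1075.2 / (45.424 * 4.3487)
dT = 5.4431 K


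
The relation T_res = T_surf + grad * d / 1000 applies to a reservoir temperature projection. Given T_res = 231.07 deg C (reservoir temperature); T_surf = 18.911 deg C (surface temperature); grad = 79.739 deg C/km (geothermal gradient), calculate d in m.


d = (T_res - T_surf) / grad * 1000
d = (231.07 - 18.911) / 79.739 * 1000
d = 2660.7 m


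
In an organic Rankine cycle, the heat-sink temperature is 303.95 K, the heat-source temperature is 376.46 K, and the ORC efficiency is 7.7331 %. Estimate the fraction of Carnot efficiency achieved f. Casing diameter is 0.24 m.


f = (eta_orc/100) / (1 - Tc/Th)
f = (7.7331/100) / (1 - 303.95/376.46)
f = 0.40149


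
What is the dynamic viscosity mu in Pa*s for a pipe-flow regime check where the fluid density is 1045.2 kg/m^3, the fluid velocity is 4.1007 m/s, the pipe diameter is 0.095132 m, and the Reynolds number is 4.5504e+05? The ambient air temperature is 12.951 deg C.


mu = rho * vel * D / Re
mu = 1045.2 * 4.1007 * 0.095132 / 4.5504e+05
mu = 0.00089605 Pa*s


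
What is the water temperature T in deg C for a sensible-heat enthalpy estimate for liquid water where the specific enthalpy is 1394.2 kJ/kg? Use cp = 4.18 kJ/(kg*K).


T = h / cp
T = 1394.2 / 4.18
T = 333.54 deg C


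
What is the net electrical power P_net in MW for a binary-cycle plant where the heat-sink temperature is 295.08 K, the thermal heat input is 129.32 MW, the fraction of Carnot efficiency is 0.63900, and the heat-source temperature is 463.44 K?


Step 1: eta = (1 - Tc/Th)*f = (1 - 295.08/463.44)*0.639 = 0.2321380
Step 2: P_net = eta * Q_in = 0.2321380 * 129.32 = 30.020 MW
P_net = 30.020 MW


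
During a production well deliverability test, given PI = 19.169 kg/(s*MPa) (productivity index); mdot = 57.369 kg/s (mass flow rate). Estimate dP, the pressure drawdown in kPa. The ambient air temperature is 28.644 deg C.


dP = mdot * 1000 / PI
dP = 57.369 * 1000 / 19.169
dP = 2992.8 kPa


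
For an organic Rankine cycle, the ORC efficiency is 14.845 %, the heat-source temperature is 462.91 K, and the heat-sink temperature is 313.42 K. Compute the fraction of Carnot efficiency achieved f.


f = (eta_orc/100) / (1 - Tc/Th)
f = (14.845/100) / (1 - 313.42/462.91)
f = 0.45969


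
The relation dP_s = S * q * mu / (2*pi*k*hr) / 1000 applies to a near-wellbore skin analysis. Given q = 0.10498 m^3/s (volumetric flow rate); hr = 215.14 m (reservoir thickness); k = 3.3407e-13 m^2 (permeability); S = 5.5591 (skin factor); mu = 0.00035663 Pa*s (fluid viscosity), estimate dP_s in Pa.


dP_s = S * q * mu / (2*pi*k*hr) / 1000
dP_s = 5.5591 * 0.10498 * 0.00035663 / (2*pi*3.3407e-13*215.14) / 1000
dP_s = 460.8827 kPa
Convert: 460.8827 kPa * 1000.0 = 4.6088e+05 Pa
dP_s = 4.6088e+05 Pa


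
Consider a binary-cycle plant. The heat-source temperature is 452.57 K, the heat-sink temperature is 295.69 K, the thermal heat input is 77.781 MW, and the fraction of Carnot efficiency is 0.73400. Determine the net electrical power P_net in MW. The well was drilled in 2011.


Step 1: eta = (1 - Tc/Th)*f = (1 - 295.69/452.57)*0.734 = 0.2544356
Step 2: P_net = eta * Q_in = 0.2544356 * 77.781 = 19.790 MW
P_net = 19.790 MW


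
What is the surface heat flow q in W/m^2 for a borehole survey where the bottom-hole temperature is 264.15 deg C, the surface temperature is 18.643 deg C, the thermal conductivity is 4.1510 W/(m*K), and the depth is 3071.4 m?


Step 1: grad = (T_d - T_surf)/d * 1000 = (264.15 - 18.643)/3071.4 * 1000 = 79.93326 deg C/km
Step 2: q = k * grad / 1000 = 4.151 * 79.93326 / 1000 = 0.33180 W/m^2
q = 0.33180 W/m^2


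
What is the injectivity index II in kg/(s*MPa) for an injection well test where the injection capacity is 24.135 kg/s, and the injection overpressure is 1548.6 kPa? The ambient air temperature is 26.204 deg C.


II = mdot * 1000 / dP
II = 24.135 * 1000 / 1548.6
II = 15.585 kg/(s*MPa)


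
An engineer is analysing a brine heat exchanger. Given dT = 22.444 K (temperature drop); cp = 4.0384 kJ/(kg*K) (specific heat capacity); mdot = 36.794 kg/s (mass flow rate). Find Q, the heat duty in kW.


Q = mdot * cp * dT / 1000
Q = 36.794 * 4.0384 * 22.444 / 1000
Q = 3.334929 MW
Convert: 3.334929 MW * 1000.0 = 3334.9 kW
Q = 3334.9 kW


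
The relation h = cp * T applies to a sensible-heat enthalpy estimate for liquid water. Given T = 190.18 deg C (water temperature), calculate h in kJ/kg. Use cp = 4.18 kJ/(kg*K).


h = cp * T
h = 4.18 * 190.18
h = 794.95 kJ/kg


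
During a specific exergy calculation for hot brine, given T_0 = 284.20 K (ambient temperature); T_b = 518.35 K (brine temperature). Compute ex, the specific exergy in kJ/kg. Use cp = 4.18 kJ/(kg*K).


ex = cp * ((T_b - T_0) - T_0 * ln(T_b/T_0))
ex = 4.18 * ((518.35 - 284.20) - 284.20 * ln(518.35/284.20))
ex = 264.82 kJ/kg


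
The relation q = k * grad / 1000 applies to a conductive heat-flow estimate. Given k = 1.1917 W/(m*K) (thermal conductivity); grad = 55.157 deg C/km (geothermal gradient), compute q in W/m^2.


q = k * grad / 1000
q = 1.1917 * 55.157 / 1000
q = 0.065731 W/m^2


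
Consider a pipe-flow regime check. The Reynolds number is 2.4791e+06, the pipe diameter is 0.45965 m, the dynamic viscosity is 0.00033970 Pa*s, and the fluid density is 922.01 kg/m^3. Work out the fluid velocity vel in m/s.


vel = Re * mu / (rho * D)
vel = 2.4791e+06 * 0.00033970 / (922.01 * 0.45965)
vel = 1.9871 m/s


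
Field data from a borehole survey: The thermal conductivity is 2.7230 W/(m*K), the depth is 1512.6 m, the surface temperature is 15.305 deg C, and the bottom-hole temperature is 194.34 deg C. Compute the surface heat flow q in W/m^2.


Step 1: grad = (T_d - T_surf)/d * 1000 = (194.34 - 15.305)/1512.6 * 1000 = 118.3624 deg C/km
Step 2: q = k * grad / 1000 = 2.723 * 118.3624 / 1000 = 0.32230 W/m^2
q = 0.32230 W/m^2


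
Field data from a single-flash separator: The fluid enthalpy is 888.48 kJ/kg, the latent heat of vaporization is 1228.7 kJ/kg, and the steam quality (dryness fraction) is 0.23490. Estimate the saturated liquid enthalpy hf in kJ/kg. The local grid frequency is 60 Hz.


hf = h - x * hfg
hf = 888.48 - 0.23490 * 1228.7
hf = 599.86 kJ/kg


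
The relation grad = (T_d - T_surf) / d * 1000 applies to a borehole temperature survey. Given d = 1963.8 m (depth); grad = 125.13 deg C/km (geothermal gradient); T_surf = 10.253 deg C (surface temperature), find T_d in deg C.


T_d = T_surf + grad * d / 1000
T_d = 10.253 + 125.13 * 1963.8 / 1000
T_d = 255.98 deg C


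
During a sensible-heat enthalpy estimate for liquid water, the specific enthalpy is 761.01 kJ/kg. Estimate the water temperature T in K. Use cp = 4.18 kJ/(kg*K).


T = h / cp
T = 761.01 / 4.18
T = 182.0598 deg C
Convert to K: 182.0598 + 273.15 = 455.21 K
T = 455.21 K


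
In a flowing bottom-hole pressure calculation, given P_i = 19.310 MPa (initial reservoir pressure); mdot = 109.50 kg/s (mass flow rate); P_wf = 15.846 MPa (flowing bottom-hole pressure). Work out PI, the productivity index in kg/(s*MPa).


PI = mdot / (P_i - P_wf)
PI = 109.50 / (19.310 - 15.846)
PI = 31.611 kg/(s*MPa)


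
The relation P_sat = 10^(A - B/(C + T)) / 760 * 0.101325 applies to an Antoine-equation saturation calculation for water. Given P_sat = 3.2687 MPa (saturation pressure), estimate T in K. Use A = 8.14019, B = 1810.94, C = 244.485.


T = B / (A - log10(P_sat * 760 / 0.101325)) - C
T = 1810.94 / (8.14019 - log10(3.2687 * 760 / 0.101325)) - 244.485
T = 238.3399 deg C
Convert to K: 238.3399 + 273.15 = 511.49 K
T = 511.49 K


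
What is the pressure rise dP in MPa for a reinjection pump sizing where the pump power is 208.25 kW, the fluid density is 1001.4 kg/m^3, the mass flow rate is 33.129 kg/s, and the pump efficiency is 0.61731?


dP = P_pump * rho * eta / mdot
dP = 208.25 * 1001.4 * 0.61731 / 33.129
dP = 3885.864 kPa
Convert: 3885.864 kPa * 0.001 = 3.8859 MPa
dP = 3.8859 MPa


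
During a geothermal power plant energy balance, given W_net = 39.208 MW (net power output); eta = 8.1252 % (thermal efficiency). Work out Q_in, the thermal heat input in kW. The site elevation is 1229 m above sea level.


Q_in = W_net / (eta / 100)
Q_in = 39.208 / (8.1252 / 100)
Q_in = 482.5481 MW
Convert: 482.5481 MW * 1000.0 = 4.8255e+05 kW
Q_in = 4.8255e+05 kW


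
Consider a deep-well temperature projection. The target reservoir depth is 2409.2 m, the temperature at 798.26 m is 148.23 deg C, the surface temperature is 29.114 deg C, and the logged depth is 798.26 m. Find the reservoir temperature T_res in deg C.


Step 1: grad = (T_d1 - T_surf)/d1 * 1000 = (148.23 - 29.114)/798.26 * 1000 = 149.2196 deg C/km
Step 2: T_res = T_surf + grad*d2/1000 = 29.114 + 149.2196*2409.2/1000 = 388.61 deg C
T_res = 388.61 deg C


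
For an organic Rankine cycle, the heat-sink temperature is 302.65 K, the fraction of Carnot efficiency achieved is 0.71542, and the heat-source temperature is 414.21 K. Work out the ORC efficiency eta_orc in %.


eta_orc = (1 - Tc/Th) * f * 100
eta_orc = (1 - 302.65/414.21) * 0.71542 * 100
eta_orc = 19.269 %


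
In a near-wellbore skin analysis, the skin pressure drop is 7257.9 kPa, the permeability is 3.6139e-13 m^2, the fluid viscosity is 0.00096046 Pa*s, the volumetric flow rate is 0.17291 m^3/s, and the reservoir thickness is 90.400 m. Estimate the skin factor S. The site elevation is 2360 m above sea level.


S = dP_s * 1000 * 2*pi*k*hr / (q*mu)
S = 7257.9 * 1000 * 2*pi*3.6139e-13*90.400 / (0.17291*0.00096046)
S = 8.9709


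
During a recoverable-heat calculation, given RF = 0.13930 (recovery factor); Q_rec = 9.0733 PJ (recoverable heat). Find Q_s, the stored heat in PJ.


Q_s = Q_rec / RF
Q_s = 9.0733 / 0.13930
Q_s = 65.135 PJ


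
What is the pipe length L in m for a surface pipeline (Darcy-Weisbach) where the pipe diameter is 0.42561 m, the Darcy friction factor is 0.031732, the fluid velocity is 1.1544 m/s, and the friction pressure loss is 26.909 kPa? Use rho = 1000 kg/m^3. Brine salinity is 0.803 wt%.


L = dP*1000*D / (f*rho*vel^2/2)
L = 26.909*1000*0.42561 / (0.031732*1000*1.1544^2/2)
L = 541.66 m


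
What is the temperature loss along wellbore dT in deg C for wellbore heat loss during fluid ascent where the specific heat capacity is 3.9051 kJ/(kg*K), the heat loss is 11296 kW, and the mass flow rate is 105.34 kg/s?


dT = Q_loss / (mdot * cp)
dT = 11296 / (105.34 * 3.9051)
dT = 27.45992 K
Convert (temperature difference, 1 K = 1 deg C): 27.45992 K = 27.45992 deg C
dT = 27.460 deg C


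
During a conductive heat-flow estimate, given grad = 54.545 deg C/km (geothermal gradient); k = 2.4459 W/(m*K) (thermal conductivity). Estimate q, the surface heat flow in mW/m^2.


q = k * grad / 1000
q = 2.4459 * 54.545 / 1000
q = 0.1334116 W/m^2
Convert: 0.1334116 W/m^2 * 1000.0 = 133.41 mW/m^2
q = 133.41 mW/m^2


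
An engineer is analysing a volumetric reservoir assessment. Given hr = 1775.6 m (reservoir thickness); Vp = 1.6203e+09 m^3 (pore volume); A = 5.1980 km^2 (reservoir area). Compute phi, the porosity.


phi = Vp / (A * 1e6 * hr)
phi = 1.6203e+09 / (5.1980 * 1e6 * 1775.6)
phi = 0.17556


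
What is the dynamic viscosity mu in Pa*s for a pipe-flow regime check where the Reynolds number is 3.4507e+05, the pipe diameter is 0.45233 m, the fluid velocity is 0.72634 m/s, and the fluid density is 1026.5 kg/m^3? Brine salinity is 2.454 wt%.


mu = rho * vel * D / Re
mu = 1026.5 * 0.72634 * 0.45233 / 3.4507e+05
mu = 0.00097734 Pa*s


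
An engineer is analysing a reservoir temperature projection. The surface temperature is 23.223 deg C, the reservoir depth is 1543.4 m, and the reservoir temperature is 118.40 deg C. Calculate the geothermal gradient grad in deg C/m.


grad = (T_res - T_surf) / d * 1000
grad = (118.40 - 23.223) / 1543.4 * 1000
grad = 61.66710 deg C/km
Convert: 61.66710 deg C/km * 0.001 = 0.061667 deg C/m
grad = 0.061667 deg C/m


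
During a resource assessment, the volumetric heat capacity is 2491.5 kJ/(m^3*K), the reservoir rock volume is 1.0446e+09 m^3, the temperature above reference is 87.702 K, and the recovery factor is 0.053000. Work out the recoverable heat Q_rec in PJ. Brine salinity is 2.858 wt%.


Step 1: Q_s = Vr*rhoc*dT/1e12 = 1.0446e+09*2491.5*87.702/1e12 = 228.2551 PJ
Step 2: Q_rec = Q_s * RF = 228.2551 * 0.053 = 12.098 PJ
Q_rec = 12.098 PJ


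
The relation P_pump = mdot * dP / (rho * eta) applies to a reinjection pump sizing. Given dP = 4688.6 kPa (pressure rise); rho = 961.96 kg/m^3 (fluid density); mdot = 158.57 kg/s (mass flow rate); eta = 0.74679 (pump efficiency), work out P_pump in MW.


P_pump = mdot * dP / (rho * eta)
P_pump = 158.57 * 4688.6 / (961.96 * 0.74679)
P_pump = 1034.925 kW
Convert: 1034.925 kW * 0.001 = 1.0349 MW
P_pump = 1.0349 MW


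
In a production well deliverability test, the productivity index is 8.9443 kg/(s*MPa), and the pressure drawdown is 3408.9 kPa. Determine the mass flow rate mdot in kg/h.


mdot = PI * dP / 1000
mdot = 8.9443 * 3408.9 / 1000
mdot = 30.49022 kg/s
Convert: 30.49022 kg/s * 3600.0 = 1.0976e+05 kg/h
mdot = 1.0976e+05 kg/h


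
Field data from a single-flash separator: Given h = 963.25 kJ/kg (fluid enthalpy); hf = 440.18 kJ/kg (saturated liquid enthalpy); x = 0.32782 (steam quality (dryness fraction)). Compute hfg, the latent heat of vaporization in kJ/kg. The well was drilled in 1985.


hfg = (h - hf) / x
hfg = (963.25 - 440.18) / 0.32782
hfg = 1595.6 kJ/kg


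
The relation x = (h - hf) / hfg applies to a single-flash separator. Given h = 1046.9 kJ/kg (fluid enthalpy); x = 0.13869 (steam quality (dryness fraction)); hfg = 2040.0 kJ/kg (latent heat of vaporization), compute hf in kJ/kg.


hf = h - x * hfg
hf = 1046.9 - 0.13869 * 2040.0
hf = 763.97 kJ/kg


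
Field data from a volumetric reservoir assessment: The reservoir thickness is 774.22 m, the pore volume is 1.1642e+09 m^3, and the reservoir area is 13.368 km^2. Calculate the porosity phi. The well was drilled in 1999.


phi = Vp / (A * 1e6 * hr)
phi = 1.1642e+09 / (13.368 * 1e6 * 774.22)
phi = 0.11249


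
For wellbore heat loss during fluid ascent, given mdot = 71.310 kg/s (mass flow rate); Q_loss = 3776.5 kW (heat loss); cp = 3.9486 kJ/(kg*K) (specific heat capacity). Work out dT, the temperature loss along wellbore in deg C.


dT = Q_loss / (mdot * cp)
dT = 3776.5 / (71.310 * 3.9486)
dT = 13.41207 K
Convert (temperature difference, 1 K = 1 deg C): 13.41207 K = 13.41207 deg C
dT = 13.412 deg C


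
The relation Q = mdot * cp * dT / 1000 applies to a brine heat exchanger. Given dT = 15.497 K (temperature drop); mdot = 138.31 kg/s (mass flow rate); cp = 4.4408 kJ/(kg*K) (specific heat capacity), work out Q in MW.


Q = mdot * cp * dT / 1000
Q = 138.31 * 4.4408 * 15.497 / 1000
Q = 9.5184 MW


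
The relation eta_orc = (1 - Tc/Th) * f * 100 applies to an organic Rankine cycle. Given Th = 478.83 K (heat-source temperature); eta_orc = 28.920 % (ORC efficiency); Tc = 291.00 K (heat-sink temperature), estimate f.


f = (eta_orc/100) / (1 - Tc/Th)
f = (28.920/100) / (1 - 291.00/478.83)
f = 0.73725


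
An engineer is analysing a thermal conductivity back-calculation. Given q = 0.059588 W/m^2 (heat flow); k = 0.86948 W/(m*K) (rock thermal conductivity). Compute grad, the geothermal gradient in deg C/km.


grad = q / k * 1000
grad = 0.059588 / 0.86948 * 1000
grad = 68.533 deg C/km


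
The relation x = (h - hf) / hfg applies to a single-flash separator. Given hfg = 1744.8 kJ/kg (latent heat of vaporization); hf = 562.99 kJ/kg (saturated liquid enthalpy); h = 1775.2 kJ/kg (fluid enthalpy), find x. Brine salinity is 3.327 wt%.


x = (h - hf) / hfg
x = (1775.2 - 562.99) / 1744.8
x = 0.69476


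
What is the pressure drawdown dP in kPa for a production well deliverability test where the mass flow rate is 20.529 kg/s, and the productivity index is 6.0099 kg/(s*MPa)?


dP = mdot * 1000 / PI
dP = 20.529 * 1000 / 6.0099
dP = 3415.9 kPa


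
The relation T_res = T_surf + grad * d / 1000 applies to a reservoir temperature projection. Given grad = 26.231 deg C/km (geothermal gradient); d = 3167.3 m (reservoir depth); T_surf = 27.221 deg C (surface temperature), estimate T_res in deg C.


T_res = T_surf + grad * d / 1000
T_res = 27.221 + 26.231 * 3167.3 / 1000
T_res = 110.30 deg C


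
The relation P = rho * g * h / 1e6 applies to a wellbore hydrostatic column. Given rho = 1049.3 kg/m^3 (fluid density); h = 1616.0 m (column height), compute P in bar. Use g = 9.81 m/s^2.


P = rho * g * h / 1e6
P = 1049.3 * 9.81 * 1616.0 / 1e6
P = 16.63451 MPa
Convert: 16.63451 MPa * 10.0 = 166.35 bar
P = 166.35 bar


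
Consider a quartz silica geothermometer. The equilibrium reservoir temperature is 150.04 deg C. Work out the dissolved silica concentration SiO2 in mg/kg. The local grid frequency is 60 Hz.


SiO2 = 10^(5.19 - 1309/(T_eq + 273.15))
SiO2 = 10^(5.19 - 1309/(150.04 + 273.15))
SiO2 = 124.98 mg/kg


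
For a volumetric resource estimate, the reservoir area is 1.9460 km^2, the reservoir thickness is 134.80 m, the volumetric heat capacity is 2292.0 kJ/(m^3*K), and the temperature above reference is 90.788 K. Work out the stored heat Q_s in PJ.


Step 1: Vr = A*1e6*hr = 1.946*1e6*134.8 = 2.623208e+08 m^3
Step 2: Q_s = Vr*rhoc*dT/1e12 = 2.623208e+08*2292.0*90.788/1e12 = 54.585 PJ
Q_s = 54.585 PJ


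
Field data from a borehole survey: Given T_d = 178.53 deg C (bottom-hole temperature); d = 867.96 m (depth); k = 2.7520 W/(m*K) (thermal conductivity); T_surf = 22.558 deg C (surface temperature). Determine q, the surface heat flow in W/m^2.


Step 1: grad = (T_d - T_surf)/d * 1000 = (178.53 - 22.558)/867.96 * 1000 = 179.6995 deg C/km
Step 2: q = k * grad / 1000 = 2.752 * 179.6995 / 1000 = 0.49453 W/m^2
q = 0.49453 W/m^2


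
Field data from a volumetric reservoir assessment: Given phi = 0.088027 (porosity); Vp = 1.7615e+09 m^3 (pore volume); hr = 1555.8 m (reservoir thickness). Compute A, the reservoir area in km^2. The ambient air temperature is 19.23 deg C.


A = Vp / (1e6 * hr * phi)
A = 1.7615e+09 / (1e6 * 1555.8 * 0.088027)
A = 12.862 km^2


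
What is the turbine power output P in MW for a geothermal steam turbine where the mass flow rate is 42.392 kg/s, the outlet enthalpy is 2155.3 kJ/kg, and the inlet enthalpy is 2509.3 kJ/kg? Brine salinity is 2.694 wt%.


P = mdot * (h_in - h_out) / 1000
P = 42.392 * (2509.3 - 2155.3) / 1000
P = 15.007 MW


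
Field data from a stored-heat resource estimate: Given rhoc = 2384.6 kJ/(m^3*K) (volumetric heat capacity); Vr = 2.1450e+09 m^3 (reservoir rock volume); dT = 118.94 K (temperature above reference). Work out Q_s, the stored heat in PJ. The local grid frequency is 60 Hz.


Q_s = Vr * rhoc * dT / 1e12
Q_s = 2.1450e+09 * 2384.6 * 118.94 / 1e12
Q_s = 608.37 PJ


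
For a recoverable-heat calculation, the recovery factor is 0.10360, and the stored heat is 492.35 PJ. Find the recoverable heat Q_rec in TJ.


Q_rec = Q_s * RF
Q_rec = 492.35 * 0.10360
Q_rec = 51.00746 PJ
Convert: 51.00746 PJ * 1000.0 = 51007 TJ
Q_rec = 51007 TJ


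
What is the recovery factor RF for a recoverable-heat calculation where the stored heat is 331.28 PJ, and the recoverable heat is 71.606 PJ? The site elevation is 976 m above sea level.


RF = Q_rec / Q_s
RF = 71.606 / 331.28
RF = 0.21615


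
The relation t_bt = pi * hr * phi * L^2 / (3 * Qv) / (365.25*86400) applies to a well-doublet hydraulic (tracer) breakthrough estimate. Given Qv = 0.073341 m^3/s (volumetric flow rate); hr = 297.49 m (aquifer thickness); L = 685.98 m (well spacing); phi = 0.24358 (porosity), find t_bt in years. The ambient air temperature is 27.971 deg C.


t_bt = pi * hr * phi * L^2 / (3 * Qv) / (365.25*86400)
t_bt = pi * 297.49 * 0.24358 * 685.98^2 / (3 * 0.073341) / (365.25*86400)
t_bt = 15.428 years


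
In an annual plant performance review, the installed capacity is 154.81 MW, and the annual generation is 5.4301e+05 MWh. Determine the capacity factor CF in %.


CF = E_a / (cap * 8760) * 100
CF = 5.4301e+05 / (154.81 * 8760) * 100
CF = 40.041 %


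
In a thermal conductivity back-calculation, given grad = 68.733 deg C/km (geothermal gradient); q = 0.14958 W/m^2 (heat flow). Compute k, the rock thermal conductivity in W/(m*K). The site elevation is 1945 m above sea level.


k = q / (grad / 1000)
k = 0.14958 / (68.733 / 1000)
k = 2.1762 W/(m*K)


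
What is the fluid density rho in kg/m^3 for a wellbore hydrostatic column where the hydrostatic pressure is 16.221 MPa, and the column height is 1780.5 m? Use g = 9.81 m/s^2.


rho = P * 1e6 / (g * h)
rho = 16.221 * 1e6 / (9.81 * 1780.5)
rho = 928.68 kg/m^3


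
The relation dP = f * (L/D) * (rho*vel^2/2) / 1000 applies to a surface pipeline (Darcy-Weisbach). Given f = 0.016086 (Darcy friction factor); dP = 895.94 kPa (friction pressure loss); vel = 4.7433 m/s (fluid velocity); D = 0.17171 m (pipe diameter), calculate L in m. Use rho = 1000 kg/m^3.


L = dP*1000*D / (f*rho*vel^2/2)
L = 895.94*1000*0.17171 / (0.016086*1000*4.7433^2/2)
L = 850.15 m


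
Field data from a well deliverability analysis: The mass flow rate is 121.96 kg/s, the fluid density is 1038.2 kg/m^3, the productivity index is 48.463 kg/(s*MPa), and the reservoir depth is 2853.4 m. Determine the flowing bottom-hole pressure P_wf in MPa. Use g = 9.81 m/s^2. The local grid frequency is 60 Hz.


Step 1: P_i = rho*g*h/1e6 = 1038.2*9.81*2853.4/1e6 = 29.06114 MPa
Step 2: P_wf = P_i - mdot/PI = 29.06114 - 121.96/48.463 = 26.545 MPa
P_wf = 26.545 MPa


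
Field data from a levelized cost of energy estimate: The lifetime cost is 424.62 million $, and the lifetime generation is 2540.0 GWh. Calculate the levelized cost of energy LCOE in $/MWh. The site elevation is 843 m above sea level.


LCOE = C_tot / E_tot * 100
LCOE = 424.62 / 2540.0 * 100
LCOE = 16.71732 cents/kWh
Convert: 16.71732 cents/kWh * 10.0 = 167.17 $/MWh
LCOE = 167.17 $/MWh


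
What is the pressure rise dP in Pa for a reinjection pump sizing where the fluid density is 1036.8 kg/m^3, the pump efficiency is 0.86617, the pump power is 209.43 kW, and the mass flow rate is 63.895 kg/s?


dP = P_pump * rho * eta / mdot
dP = 209.43 * 1036.8 * 0.86617 / 63.895
dP = 2943.541 kPa
Convert: 2943.541 kPa * 1000.0 = 2.9435e+06 Pa
dP = 2.9435e+06 Pa


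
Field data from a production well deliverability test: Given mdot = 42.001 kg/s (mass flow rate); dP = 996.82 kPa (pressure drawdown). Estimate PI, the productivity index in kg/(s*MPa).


PI = mdot * 1000 / dP
PI = 42.001 * 1000 / 996.82
PI = 42.135 kg/(s*MPa)


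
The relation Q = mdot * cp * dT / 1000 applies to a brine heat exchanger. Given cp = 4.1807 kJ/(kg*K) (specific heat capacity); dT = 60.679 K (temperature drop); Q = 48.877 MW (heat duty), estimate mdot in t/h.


mdot = Q * 1000 / (cp * dT)
mdot = 48.877 * 1000 / (4.1807 * 60.679)
mdot = 192.6713 kg/s
Convert: 192.6713 kg/s * 3.6 = 693.62 t/h
mdot = 693.62 t/h


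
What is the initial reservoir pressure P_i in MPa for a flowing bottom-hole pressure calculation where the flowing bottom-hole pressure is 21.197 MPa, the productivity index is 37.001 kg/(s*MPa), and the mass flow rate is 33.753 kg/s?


P_i = P_wf + mdot / PI
P_i = 21.197 + 33.753 / 37.001
P_i = 22.109 MPa


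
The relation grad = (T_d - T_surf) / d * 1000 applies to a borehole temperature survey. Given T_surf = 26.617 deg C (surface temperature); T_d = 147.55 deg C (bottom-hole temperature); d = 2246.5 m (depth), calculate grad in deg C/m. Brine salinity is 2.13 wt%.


grad = (T_d - T_surf) / d * 1000
grad = (147.55 - 26.617) / 2246.5 * 1000
grad = 53.83174 deg C/km
Convert: 53.83174 deg C/km * 0.001 = 0.053832 deg C/m
grad = 0.053832 deg C/m


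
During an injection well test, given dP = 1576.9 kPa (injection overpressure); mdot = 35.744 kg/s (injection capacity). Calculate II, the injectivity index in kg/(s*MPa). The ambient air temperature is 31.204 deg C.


II = mdot * 1000 / dP
II = 35.744 * 1000 / 1576.9
II = 22.667 kg/(s*MPa)


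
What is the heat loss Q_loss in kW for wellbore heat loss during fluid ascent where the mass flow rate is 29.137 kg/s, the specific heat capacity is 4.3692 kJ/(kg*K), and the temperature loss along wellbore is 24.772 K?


Q_loss = mdot * cp * dT
Q_loss = 29.137 * 4.3692 * 24.772
Q_loss = 3153.6 kW


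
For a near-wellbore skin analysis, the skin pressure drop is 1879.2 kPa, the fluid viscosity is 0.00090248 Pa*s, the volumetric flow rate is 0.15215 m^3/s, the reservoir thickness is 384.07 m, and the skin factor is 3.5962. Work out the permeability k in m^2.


k = S*q*mu / (2*pi*dP_s*1000*hr)
k = 3.5962*0.15215*0.00090248 / (2*pi*1879.2*1000*384.07)
k = 1.0889e-13 m^2


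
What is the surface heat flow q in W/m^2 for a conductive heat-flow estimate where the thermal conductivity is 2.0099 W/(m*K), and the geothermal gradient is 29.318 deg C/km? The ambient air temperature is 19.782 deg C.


q = k * grad / 1000
q = 2.0099 * 29.318 / 1000
q = 0.058926 W/m^2


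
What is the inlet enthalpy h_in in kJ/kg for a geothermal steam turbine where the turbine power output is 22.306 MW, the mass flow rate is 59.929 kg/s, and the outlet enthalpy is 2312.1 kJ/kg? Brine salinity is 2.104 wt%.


h_in = h_out + P * 1000 / mdot
h_in = 2312.1 + 22.306 * 1000 / 59.929
h_in = 2684.3 kJ/kg


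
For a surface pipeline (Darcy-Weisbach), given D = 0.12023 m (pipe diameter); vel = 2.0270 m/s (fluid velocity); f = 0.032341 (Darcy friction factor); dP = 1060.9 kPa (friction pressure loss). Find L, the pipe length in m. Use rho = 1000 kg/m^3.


L = dP*1000*D / (f*rho*vel^2/2)
L = 1060.9*1000*0.12023 / (0.032341*1000*2.0270^2/2)
L = 1919.8 m


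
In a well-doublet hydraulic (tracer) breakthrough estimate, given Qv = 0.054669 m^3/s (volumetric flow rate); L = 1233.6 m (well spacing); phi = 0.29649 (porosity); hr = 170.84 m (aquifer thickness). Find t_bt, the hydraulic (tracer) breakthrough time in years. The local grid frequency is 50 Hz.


t_bt = pi * hr * phi * L^2 / (3 * Qv) / (365.25*86400)
t_bt = pi * 170.84 * 0.29649 * 1233.6^2 / (3 * 0.054669) / (365.25*86400)
t_bt = 46.788 years


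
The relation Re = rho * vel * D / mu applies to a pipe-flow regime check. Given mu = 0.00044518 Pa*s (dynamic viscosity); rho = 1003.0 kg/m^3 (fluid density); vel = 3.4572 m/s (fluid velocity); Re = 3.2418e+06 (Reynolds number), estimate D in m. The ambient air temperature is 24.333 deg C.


D = Re * mu / (rho * vel)
D = 3.2418e+06 * 0.00044518 / (1003.0 * 3.4572)
D = 0.41619 m


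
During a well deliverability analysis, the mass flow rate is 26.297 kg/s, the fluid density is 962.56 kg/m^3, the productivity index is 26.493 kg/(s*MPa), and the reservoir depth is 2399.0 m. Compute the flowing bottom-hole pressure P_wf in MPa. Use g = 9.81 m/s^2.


Step 1: P_i = rho*g*h/1e6 = 962.56*9.81*2399.0/1e6 = 22.65307 MPa
Step 2: P_wf = P_i - mdot/PI = 22.65307 - 26.297/26.493 = 21.660 MPa
P_wf = 21.660 MPa


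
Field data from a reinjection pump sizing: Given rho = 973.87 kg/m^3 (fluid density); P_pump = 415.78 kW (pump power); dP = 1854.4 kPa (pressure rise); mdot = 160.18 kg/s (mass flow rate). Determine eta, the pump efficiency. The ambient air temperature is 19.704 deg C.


eta = mdot * dP / (rho * P_pump)
eta = 160.18 * 1854.4 / (973.87 * 415.78)
eta = 0.73358


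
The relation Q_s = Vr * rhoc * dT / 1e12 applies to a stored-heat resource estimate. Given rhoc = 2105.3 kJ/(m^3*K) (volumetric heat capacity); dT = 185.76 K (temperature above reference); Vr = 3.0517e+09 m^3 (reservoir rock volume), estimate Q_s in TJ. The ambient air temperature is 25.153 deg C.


Q_s = Vr * rhoc * dT / 1e12
Q_s = 3.0517e+09 * 2105.3 * 185.76 / 1e12
Q_s = 1193.460 PJ
Convert: 1193.460 PJ * 1000.0 = 1.1935e+06 TJ
Q_s = 1.1935e+06 TJ


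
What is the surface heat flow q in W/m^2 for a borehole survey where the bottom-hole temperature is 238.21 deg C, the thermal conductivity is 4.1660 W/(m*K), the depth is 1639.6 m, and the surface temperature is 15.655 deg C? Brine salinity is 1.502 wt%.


Step 1: grad = (T_d - T_surf)/d * 1000 = (238.21 - 15.655)/1639.6 * 1000 = 135.7374 deg C/km
Step 2: q = k * grad / 1000 = 4.166 * 135.7374 / 1000 = 0.56548 W/m^2
q = 0.56548 W/m^2


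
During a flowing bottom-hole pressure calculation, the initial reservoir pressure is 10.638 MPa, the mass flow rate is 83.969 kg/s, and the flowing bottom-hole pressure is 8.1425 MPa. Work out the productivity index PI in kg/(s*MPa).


PI = mdot / (P_i - P_wf)
PI = 83.969 / (10.638 - 8.1425)
PI = 33.648 kg/(s*MPa)


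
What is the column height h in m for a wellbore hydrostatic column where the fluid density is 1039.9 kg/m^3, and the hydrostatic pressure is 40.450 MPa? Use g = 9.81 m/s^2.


h = P * 1e6 / (g * rho)
h = 40.450 * 1e6 / (9.81 * 1039.9)
h = 3965.1 m


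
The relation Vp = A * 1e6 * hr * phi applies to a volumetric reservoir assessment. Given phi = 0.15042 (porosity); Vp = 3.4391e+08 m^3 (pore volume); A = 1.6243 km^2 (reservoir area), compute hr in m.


hr = Vp / (A * 1e6 * phi)
hr = 3.4391e+08 / (1.6243 * 1e6 * 0.15042)
hr = 1407.6 m


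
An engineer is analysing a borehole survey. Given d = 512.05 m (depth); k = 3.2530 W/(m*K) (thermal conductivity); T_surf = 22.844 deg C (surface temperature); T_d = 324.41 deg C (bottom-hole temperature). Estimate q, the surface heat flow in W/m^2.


Step 1: grad = (T_d - T_surf)/d * 1000 = (324.41 - 22.844)/512.05 * 1000 = 588.9386 deg C/km
Step 2: q = k * grad / 1000 = 3.253 * 588.9386 / 1000 = 1.9158 W/m^2
q = 1.9158 W/m^2


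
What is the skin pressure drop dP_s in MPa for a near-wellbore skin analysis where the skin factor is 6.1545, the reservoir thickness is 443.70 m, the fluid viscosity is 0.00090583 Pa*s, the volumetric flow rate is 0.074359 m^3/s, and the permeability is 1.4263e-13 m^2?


dP_s = S * q * mu / (2*pi*k*hr) / 1000
dP_s = 6.1545 * 0.074359 * 0.00090583 / (2*pi*1.4263e-13*443.70) / 1000
dP_s = 1042.540 kPa
Convert: 1042.540 kPa * 0.001 = 1.0425 MPa
dP_s = 1.0425 MPa


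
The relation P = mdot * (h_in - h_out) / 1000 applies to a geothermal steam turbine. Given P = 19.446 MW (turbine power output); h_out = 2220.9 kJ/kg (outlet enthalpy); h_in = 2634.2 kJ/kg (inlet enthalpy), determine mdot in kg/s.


mdot = P * 1000 / (h_in - h_out)
mdot = 19.446 * 1000 / (2634.2 - 2220.9)
mdot = 47.051 kg/s


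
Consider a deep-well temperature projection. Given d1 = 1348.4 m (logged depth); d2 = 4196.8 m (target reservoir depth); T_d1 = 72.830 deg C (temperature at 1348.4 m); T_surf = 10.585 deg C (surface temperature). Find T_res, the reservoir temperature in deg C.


Step 1: grad = (T_d1 - T_surf)/d1 * 1000 = (72.83 - 10.585)/1348.4 * 1000 = 46.16212 deg C/km
Step 2: T_res = T_surf + grad*d2/1000 = 10.585 + 46.16212*4196.8/1000 = 204.32 deg C
T_res = 204.32 deg C


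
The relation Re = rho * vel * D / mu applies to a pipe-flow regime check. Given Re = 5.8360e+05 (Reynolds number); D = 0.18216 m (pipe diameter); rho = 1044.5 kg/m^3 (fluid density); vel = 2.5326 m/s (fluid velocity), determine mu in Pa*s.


mu = rho * vel * D / Re
mu = 1044.5 * 2.5326 * 0.18216 / 5.8360e+05
mu = 0.00082568 Pa*s


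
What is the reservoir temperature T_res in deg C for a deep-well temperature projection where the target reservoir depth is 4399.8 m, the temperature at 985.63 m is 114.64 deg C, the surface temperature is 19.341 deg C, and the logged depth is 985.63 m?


Step 1: grad = (T_d1 - T_surf)/d1 * 1000 = (114.64 - 19.341)/985.63 * 1000 = 96.68841 deg C/km
Step 2: T_res = T_surf + grad*d2/1000 = 19.341 + 96.68841*4399.8/1000 = 444.75 deg C
T_res = 444.75 deg C


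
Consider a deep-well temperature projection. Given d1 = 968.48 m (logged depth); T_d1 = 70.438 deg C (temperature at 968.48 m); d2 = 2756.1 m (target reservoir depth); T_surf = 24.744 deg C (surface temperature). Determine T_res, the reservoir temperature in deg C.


Step 1: grad = (T_d1 - T_surf)/d1 * 1000 = (70.438 - 24.744)/968.48 * 1000 = 47.18115 deg C/km
Step 2: T_res = T_surf + grad*d2/1000 = 24.744 + 47.18115*2756.1/1000 = 154.78 deg C
T_res = 154.78 deg C


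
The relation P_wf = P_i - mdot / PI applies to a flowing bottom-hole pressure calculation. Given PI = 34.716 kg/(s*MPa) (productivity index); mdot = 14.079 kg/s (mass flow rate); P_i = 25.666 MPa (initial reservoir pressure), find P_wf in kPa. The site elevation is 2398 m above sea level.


P_wf = P_i - mdot / PI
P_wf = 25.666 - 14.079 / 34.716
P_wf = 25.26045 MPa
Convert: 25.26045 MPa * 1000.0 = 25260 kPa
P_wf = 25260 kPa


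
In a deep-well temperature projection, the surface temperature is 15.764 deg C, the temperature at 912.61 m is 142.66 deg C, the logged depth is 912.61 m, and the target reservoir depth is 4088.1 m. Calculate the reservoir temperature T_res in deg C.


Step 1: grad = (T_d1 - T_surf)/d1 * 1000 = (142.66 - 15.764)/912.61 * 1000 = 139.0473 deg C/km
Step 2: T_res = T_surf + grad*d2/1000 = 15.764 + 139.0473*4088.1/1000 = 584.20 deg C
T_res = 584.20 deg C


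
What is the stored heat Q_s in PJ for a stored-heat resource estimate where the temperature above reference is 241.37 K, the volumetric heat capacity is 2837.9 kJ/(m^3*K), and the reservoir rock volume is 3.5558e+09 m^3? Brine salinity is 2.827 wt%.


Q_s = Vr * rhoc * dT / 1e12
Q_s = 3.5558e+09 * 2837.9 * 241.37 / 1e12
Q_s = 2435.7 PJ
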